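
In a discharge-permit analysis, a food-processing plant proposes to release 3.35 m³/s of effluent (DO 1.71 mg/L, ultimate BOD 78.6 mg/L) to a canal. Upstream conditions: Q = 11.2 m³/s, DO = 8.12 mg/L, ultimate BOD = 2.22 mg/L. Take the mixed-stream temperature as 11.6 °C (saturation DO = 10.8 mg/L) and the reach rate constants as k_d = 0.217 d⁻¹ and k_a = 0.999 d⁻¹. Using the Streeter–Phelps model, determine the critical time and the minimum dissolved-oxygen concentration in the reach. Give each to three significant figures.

Mixed DO = (11.2×8.12 + 3.35×1.71)/(11.2+3.35) = 96.67/14.55 = 6.644 mg/L.
Mixed L₀ = (11.2×2.22 + 3.35×78.6)/(14.55) = 288.2/14.55 = 19.81 mg/L.
Initial deficit D₀ = C_s − DO₀ = 10.8 − 6.644 = 4.156 mg/L.
t_c = (1/0.7820) ln[(0.999/0.217)(1 − 4.156×0.7820/(0.217×19.81))] = 1.279 × ln(1.123) = 0.1478 d.
D_c = (0.217/0.999) × 19.81 × e^(−0.217×0.1478) = 0.2172 × 19.81 × 0.9684 = 4.166 mg/L.
Minimum DO = 10.8 − 4.166 = 6.634 mg/L.

t_c ≈ 0.148 d; minimum DO ≈ 6.63 mg/L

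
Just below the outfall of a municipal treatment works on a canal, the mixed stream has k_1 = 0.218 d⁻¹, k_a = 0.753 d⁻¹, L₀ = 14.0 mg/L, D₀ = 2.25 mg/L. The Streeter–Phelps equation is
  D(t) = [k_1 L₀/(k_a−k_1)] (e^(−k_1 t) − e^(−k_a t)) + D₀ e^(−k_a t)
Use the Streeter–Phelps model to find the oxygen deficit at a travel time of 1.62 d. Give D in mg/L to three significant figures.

D ≈ 2.99 mg/L

k_1 L₀/(k_a−k_1) = 0.218×14.0/(0.753−0.218) = 3.052/0.5350 = 5.705 mg/L.
e^(−k_1 t) = e^(−0.218×1.620) = 0.7025; e^(−k_a t) = e^(−0.753×1.620) = 0.2953.
D = 5.705 × (0.7025 − 0.2953) + 2.25 × 0.2953 = 2.323 + 0.6644 = 2.987 mg/L.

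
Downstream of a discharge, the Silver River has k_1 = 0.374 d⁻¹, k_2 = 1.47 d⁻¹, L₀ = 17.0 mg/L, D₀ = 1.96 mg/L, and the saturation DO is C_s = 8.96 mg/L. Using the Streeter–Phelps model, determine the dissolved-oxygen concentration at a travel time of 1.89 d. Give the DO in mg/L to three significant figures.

DO ≈ 6.34 mg/L

k_1 L₀/(k_2−k_1) = 0.374×17.0/(1.47−0.374) = 6.358/1.096 = 5.801 mg/L.
e^(−k_1 t) = e^(−0.374×1.890) = 0.4932; e^(−k_2 t) = e^(−1.47×1.890) = 0.06214.
D = 5.801 × (0.4932 − 0.06214) + 1.96 × 0.06214 = 2.501 + 0.1218 = 2.622 mg/L.
DO = C_s − D = 8.96 − 2.622 = 6.338 mg/L.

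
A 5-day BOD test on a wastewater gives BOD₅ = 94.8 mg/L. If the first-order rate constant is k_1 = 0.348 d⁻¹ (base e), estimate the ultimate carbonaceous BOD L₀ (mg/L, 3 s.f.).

L₀ ≈ 115 mg/L

BOD₅ = L₀(1 − e^(−5k_1)) ⇒ L₀ = BOD₅ / (1 − e^(−5×0.348))
= 94.8 / (1 − 0.1755) = 94.8 / 0.8245 = 115.0 mg/L.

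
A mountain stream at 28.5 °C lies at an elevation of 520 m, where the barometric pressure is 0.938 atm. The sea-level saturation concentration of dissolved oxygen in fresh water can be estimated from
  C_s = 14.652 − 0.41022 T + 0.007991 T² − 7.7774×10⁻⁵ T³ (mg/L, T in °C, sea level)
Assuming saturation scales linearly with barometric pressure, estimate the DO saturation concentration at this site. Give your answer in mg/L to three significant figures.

C_s ≈ 7.18 mg/L

At sea level: C_s = 14.652 − 0.41022×28.5 + 0.007991×28.5² − 7.7774×10⁻⁵×28.5³ = 7.651 mg/L.
Pressure correction: C_s' = 7.651 × 0.938 = 7.177 mg/L.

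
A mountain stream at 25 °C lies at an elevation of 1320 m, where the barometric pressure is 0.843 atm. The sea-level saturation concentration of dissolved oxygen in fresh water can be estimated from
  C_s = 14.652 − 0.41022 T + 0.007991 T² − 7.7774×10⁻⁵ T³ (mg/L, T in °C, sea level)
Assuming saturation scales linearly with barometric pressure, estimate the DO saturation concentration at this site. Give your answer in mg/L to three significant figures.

At sea level: C_s = 14.652 − 0.41022×25 + 0.007991×25² − 7.7774×10⁻⁵×25³ = 8.176 mg/L.
Pressure correction: C_s' = 8.176 × 0.843 = 6.892 mg/L.

C_s ≈ 6.89 mg/L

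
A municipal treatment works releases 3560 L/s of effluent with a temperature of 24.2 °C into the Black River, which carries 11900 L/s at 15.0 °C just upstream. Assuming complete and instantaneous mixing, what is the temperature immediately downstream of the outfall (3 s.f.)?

Flow-weighted mixing: C = (Q_r C_r + Q_w C_w)/(Q_r + Q_w)
= (11900×15.0 + 3560×24.2)/(11900 + 3560) = 264700/15460 = 17.12 °C.

17.1 °C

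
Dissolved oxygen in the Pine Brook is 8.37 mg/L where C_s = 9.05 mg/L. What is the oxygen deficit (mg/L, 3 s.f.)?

D ≈ 0.680 mg/L

D = C_s − C = 9.05 − 8.37 = 0.680 mg/L.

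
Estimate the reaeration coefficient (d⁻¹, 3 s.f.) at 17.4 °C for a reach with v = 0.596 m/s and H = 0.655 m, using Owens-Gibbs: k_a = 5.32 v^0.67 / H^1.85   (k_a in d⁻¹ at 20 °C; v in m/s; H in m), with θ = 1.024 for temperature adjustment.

k_a ≈ 7.74 d⁻¹

k_a(20) = 5.32 × 0.596^0.67 / 0.655^1.85 = 5.32 × 0.7070 / 0.4571 = 8.228 d⁻¹.
k_a(17.4) = 8.228 × 1.024^(17.4−20) = 8.228 × 0.9402 = 7.736 d⁻¹.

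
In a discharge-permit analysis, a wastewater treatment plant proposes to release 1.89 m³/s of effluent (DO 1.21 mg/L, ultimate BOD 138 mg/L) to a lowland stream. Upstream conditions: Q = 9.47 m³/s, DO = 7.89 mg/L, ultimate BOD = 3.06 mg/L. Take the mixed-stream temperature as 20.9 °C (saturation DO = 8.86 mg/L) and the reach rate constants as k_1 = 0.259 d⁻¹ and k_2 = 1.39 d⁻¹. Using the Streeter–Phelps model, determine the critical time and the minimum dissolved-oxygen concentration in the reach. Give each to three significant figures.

t_c ≈ 1.10 d; minimum DO ≈ 5.28 mg/L

Mixed DO = (9.47×7.89 + 1.89×1.21)/(9.47+1.89) = 77.01/11.36 = 6.779 mg/L.
Mixed L₀ = (9.47×3.06 + 1.89×138)/(11.36) = 289.8/11.36 = 25.51 mg/L.
Initial deficit D₀ = C_s − DO₀ = 8.86 − 6.779 = 2.081 mg/L.
t_c = (1/1.131) ln[(1.39/0.259)(1 − 2.081×1.131/(0.259×25.51))] = 0.8842 × ln(3.455) = 1.096 d.
D_c = (0.259/1.39) × 25.51 × e^(−0.259×1.096) = 0.1863 × 25.51 × 0.7528 = 3.579 mg/L.
Minimum DO = 8.86 − 3.579 = 5.281 mg/L.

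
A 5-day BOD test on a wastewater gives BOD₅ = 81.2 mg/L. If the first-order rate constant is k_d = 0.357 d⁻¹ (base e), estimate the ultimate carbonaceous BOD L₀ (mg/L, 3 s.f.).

BOD₅ = L₀(1 − e^(−5k_d)) ⇒ L₀ = BOD₅ / (1 − e^(−5×0.357))
= 81.2 / (1 − 0.1678) = 81.2 / 0.8322 = 97.57 mg/L.

L₀ ≈ 97.6 mg/L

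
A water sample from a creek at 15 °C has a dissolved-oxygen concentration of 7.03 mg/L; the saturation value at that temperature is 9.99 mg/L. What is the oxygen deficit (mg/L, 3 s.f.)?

D ≈ 2.96 mg/L

D = C_s − C = 9.99 − 7.03 = 2.96 mg/L.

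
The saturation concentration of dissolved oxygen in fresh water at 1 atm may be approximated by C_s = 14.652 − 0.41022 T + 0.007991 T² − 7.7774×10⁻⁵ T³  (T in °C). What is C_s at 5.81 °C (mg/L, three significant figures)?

C_s ≈ 12.5 mg/L

C_s = 14.652 − 0.41022×5.81 + 0.007991×5.81² − 7.7774×10⁻⁵×5.81³ = 12.52 mg/L.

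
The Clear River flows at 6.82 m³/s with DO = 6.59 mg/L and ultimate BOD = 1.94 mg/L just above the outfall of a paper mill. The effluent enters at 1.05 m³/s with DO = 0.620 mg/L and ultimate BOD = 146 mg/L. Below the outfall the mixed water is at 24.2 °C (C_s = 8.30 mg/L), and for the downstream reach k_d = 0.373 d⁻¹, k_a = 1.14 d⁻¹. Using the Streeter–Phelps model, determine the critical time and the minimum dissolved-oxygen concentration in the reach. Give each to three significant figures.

Mixed DO = (6.82×6.59 + 1.05×0.620)/(6.82+1.05) = 45.59/7.870 = 5.793 mg/L.
Mixed L₀ = (6.82×1.94 + 1.05×146)/(7.870) = 166.5/7.870 = 21.16 mg/L.
Initial deficit D₀ = C_s − DO₀ = 8.30 − 5.793 = 2.507 mg/L.
t_c = (1/0.7670) ln[(1.14/0.373)(1 − 2.507×0.7670/(0.373×21.16))] = 1.304 × ln(2.312) = 1.093 d.
D_c = (0.373/1.14) × 21.16 × e^(−0.373×1.093) = 0.3272 × 21.16 × 0.6653 = 4.606 mg/L.
Minimum DO = 8.30 − 4.606 = 3.694 mg/L.

t_c ≈ 1.09 d; minimum DO ≈ 3.69 mg/L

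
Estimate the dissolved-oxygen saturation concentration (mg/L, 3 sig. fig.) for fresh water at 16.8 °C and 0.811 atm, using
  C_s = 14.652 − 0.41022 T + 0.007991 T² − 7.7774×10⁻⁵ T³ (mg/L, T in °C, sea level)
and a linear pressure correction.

C_s ≈ 7.82 mg/L

At sea level: C_s = 14.652 − 0.41022×16.8 + 0.007991×16.8² − 7.7774×10⁻⁵×16.8³ = 9.647 mg/L.
Pressure correction: C_s' = 9.647 × 0.811 = 7.824 mg/L.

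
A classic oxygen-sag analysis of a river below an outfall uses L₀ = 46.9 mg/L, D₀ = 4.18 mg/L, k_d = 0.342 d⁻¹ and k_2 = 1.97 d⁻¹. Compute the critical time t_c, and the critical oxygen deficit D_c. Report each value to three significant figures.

t_c = [1/(k_2−k_d)] ln[(k_2/k_d)(1 − D₀(k_2−k_d)/(k_d L₀))]
= [1/(1.97−0.342)] ln[(1.97/0.342)(1 − 4.18×1.628/(0.342×46.9))]
= (1/1.628) ln[5.760 × 0.5757] = 0.6143 × ln(3.316) = 0.6143 × 1.199 = 0.7364 d.
D_c = (k_d/k_2) L₀ e^(−k_d t_c) = (0.342/1.97) × 46.9 × e^(−0.342×0.7364) = 0.1736 × 46.9 × 0.7774 = 6.329 mg/L.

t_c ≈ 0.736 d; D_c ≈ 6.33 mg/L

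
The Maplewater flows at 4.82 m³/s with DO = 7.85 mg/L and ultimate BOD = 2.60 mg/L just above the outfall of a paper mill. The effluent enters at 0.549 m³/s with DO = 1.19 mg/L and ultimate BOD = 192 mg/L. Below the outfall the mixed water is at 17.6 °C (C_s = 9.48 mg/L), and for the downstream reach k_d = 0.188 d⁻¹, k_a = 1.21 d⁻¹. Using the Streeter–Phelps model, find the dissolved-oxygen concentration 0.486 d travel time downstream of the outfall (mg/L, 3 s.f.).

DO ≈ 6.75 mg/L

Mixed DO = (4.82×7.85 + 0.549×1.19)/(4.82+0.549) = 38.49/5.369 = 7.169 mg/L.
Mixed L₀ = (4.82×2.60 + 0.549×192)/(5.369) = 117.9/5.369 = 21.97 mg/L.
Initial deficit D₀ = C_s − DO₀ = 9.48 − 7.169 = 2.311 mg/L.
D(0.486) = [0.188×21.97/(1.21−0.188)](e^(−0.188×0.486) − e^(−1.21×0.486)) + 2.311 e^(−1.21×0.486)
= 4.041 × (0.9127 − 0.5554) + 2.311 × 0.5554 = 2.727 mg/L.
DO = 9.48 − 2.727 = 6.753 mg/L.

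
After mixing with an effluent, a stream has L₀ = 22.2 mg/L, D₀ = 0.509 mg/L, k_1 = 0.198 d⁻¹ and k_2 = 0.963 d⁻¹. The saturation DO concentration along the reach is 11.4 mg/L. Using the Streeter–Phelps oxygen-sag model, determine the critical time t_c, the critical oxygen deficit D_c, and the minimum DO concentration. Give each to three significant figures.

t_c = [1/(k_2−k_1)] ln[(k_2/k_1)(1 − D₀(k_2−k_1)/(k_1 L₀))]
= [1/(0.963−0.198)] ln[(0.963/0.198)(1 − 0.509×0.7650/(0.198×22.2))]
= (1/0.7650) ln[4.864 × 0.9114] = 1.307 × ln(4.433) = 1.307 × 1.489 = 1.946 d.
L(t_c) = L₀ e^(−k_1 t_c) = 22.2 × 0.6802 = 15.10 mg/L, and at the critical point k_2 D_c = k_1 L, so D_c = (0.198/0.963) × 15.10 = 3.105 mg/L.
Minimum DO = C_s − D_c = 11.4 − 3.105 = 8.295 mg/L.

t_c ≈ 1.95 d; D_c ≈ 3.10 mg/L; min DO ≈ 8.30 mg/L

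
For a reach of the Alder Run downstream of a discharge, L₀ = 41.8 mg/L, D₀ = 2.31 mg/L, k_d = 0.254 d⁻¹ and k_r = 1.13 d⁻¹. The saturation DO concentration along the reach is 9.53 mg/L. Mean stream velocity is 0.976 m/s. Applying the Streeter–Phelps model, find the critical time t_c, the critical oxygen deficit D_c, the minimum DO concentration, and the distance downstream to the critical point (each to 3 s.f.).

At the critical point dD/dt = 0, so k_d L₀ e^(−k_d t) = k_r D. Substituting D(t) from the Streeter–Phelps equation and solving for t gives
t_c = ln[(k_r/k_d)(1 − D₀(k_r−k_d)/(k_d L₀))] / (k_r−k_d).
Here k_r−k_d = 0.8760 d⁻¹ and 1 − D₀(k_r−k_d)/(k_d L₀) = 1 − 2.31×0.8760/(0.254×41.8) = 0.8094, so
t_c = ln(4.449 × 0.8094) / 0.8760 = 1.281 / 0.8760 = 1.463 d.
L(t_c) = L₀ e^(−k_d t_c) = 41.8 × 0.6897 = 28.83 mg/L, and at the critical point k_r D_c = k_d L, so D_c = (0.254/1.13) × 28.83 = 6.480 mg/L.
Minimum DO = C_s − D_c = 9.53 − 6.480 = 3.050 mg/L.
x_c = v t_c = 0.976 m/s × 1.463 d × 86400 s/d = 123300 m ≈ 123 km.

t_c ≈ 1.46 d; D_c ≈ 6.48 mg/L; min DO ≈ 3.05 mg/L; x_c ≈ 123 km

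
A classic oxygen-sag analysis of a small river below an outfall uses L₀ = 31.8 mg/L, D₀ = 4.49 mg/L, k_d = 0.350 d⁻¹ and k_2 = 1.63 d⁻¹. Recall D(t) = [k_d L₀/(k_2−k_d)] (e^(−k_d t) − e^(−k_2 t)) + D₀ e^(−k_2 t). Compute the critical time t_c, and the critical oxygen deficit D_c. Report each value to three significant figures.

At the critical point dD/dt = 0, so k_d L₀ e^(−k_d t) = k_2 D. Substituting D(t) from the Streeter–Phelps equation and solving for t gives
t_c = ln[(k_2/k_d)(1 − D₀(k_2−k_d)/(k_d L₀))] / (k_2−k_d).
Here k_2−k_d = 1.280 d⁻¹ and 1 − D₀(k_2−k_d)/(k_d L₀) = 1 − 4.49×1.280/(0.350×31.8) = 0.4836, so
t_c = ln(4.657 × 0.4836) / 1.280 = 0.8120 / 1.280 = 0.6343 d.
L(t_c) = L₀ e^(−k_d t_c) = 31.8 × 0.8009 = 25.47 mg/L, and at the critical point k_2 D_c = k_d L, so D_c = (0.350/1.63) × 25.47 = 5.469 mg/L.

t_c ≈ 0.634 d; D_c ≈ 5.47 mg/L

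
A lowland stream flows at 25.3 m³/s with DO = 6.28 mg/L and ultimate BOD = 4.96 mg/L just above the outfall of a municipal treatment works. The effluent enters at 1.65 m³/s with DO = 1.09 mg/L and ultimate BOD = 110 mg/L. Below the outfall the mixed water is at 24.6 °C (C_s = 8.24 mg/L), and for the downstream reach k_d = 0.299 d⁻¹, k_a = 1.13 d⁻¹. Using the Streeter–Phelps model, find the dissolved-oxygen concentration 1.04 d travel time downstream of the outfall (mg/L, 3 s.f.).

Mixed DO = (25.3×6.28 + 1.65×1.09)/(25.3+1.65) = 160.7/26.95 = 5.962 mg/L.
Mixed L₀ = (25.3×4.96 + 1.65×110)/(26.95) = 307.0/26.95 = 11.39 mg/L.
Initial deficit D₀ = C_s − DO₀ = 8.24 − 5.962 = 2.278 mg/L.
D(1.04) = [0.299×11.39/(1.13−0.299)](e^(−0.299×1.04) − e^(−1.13×1.04)) + 2.278 e^(−1.13×1.04)
= 4.099 × (0.7327 − 0.3088) + 2.278 × 0.3088 = 2.441 mg/L.
DO = 8.24 − 2.441 = 5.799 mg/L.

DO ≈ 5.80 mg/L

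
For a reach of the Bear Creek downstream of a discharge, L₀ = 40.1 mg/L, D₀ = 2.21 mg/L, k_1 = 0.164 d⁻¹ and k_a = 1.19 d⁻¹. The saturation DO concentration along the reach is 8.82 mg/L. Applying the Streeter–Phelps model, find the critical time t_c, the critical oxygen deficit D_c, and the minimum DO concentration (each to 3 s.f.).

With k_a/k_1 = 7.256 and 1 − D₀(k_a−k_1)/(k_1 L₀) = 0.6552,
t_c = ln(7.256 × 0.6552) / (1.19 − 0.164) = ln(4.754) / 1.026 = 1.559/1.026 = 1.520 d.
D_c = (k_1/k_a) L₀ e^(−k_1 t_c) = (0.164/1.19) × 40.1 × e^(−0.164×1.520) = 0.1378 × 40.1 × 0.7794 = 4.307 mg/L.
Minimum DO = C_s − D_c = 8.82 − 4.307 = 4.513 mg/L.

t_c ≈ 1.52 d; D_c ≈ 4.31 mg/L; min DO ≈ 4.51 mg/L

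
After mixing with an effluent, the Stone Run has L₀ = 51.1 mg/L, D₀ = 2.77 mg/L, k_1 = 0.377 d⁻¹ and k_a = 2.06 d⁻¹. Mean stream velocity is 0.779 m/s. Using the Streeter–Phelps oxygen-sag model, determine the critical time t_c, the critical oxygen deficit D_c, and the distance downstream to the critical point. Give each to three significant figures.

t_c ≈ 0.844 d; D_c ≈ 6.80 mg/L; x_c ≈ 56.8 km

t_c = [1/(k_a−k_1)] ln[(k_a/k_1)(1 − D₀(k_a−k_1)/(k_1 L₀))]
= [1/(2.06−0.377)] ln[(2.06/0.377)(1 − 2.77×1.683/(0.377×51.1))]
= (1/1.683) ln[5.464 × 0.7580] = 0.5942 × ln(4.142) = 0.5942 × 1.421 = 0.8444 d.
D_c = (k_1/k_a) L₀ e^(−k_1 t_c) = (0.377/2.06) × 51.1 × e^(−0.377×0.8444) = 0.1830 × 51.1 × 0.7274 = 6.802 mg/L.
x_c = v t_c = 0.779 m/s × 0.8444 d × 86400 s/d = 56830 m ≈ 56.8 km.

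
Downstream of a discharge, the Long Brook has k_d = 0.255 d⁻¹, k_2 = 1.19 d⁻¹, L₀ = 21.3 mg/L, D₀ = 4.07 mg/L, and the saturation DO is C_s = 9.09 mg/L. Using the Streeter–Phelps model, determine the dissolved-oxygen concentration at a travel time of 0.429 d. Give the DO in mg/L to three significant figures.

DO ≈ 4.93 mg/L

k_d L₀/(k_2−k_d) = 0.255×21.3/(1.19−0.255) = 5.432/0.9350 = 5.809 mg/L.
e^(−k_d t) = e^(−0.255×0.4290) = 0.8964; e^(−k_2 t) = e^(−1.19×0.4290) = 0.6002.
D = 5.809 × (0.8964 − 0.6002) + 4.07 × 0.6002 = 1.721 + 2.443 = 4.163 mg/L.
DO = C_s − D = 9.09 − 4.163 = 4.927 mg/L.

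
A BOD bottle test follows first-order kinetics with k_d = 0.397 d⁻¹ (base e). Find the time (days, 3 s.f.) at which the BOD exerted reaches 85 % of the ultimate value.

y/L₀ = 1 − e^(−k_d t) = 0.85 ⇒ e^(−k_d t) = 0.150
t = −ln(0.150) / 0.397 = 1.897 / 0.397 = 4.779 d.

t ≈ 4.78 d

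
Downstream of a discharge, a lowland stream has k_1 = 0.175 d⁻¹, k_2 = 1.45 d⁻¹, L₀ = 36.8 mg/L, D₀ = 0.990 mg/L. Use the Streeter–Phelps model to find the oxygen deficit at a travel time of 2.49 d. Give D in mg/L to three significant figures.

D ≈ 3.16 mg/L

k_1 L₀/(k_2−k_1) = 0.175×36.8/(1.45−0.175) = 6.440/1.275 = 5.051 mg/L.
e^(−k_1 t) = e^(−0.175×2.490) = 0.6468; e^(−k_2 t) = e^(−1.45×2.490) = 0.02704.
D = 5.051 × (0.6468 − 0.02704) + 0.990 × 0.02704 = 3.130 + 0.02677 = 3.157 mg/L.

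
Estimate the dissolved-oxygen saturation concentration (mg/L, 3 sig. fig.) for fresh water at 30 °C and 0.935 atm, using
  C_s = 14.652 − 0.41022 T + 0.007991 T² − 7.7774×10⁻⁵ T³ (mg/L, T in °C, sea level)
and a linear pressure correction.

C_s ≈ 6.95 mg/L

At sea level: C_s = 14.652 − 0.41022×30 + 0.007991×30² − 7.7774×10⁻⁵×30³ = 7.437 mg/L.
Pressure correction: C_s' = 7.437 × 0.935 = 6.954 mg/L.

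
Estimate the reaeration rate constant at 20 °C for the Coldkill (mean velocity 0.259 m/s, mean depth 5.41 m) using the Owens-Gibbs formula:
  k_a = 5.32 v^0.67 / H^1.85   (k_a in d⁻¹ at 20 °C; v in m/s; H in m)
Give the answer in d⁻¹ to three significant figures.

k_a = 5.32 × 0.259^0.67 / 5.41^1.85 = 5.32 × 0.4045 / 22.72 = 0.09471 d⁻¹.

k_a ≈ 0.0947 d⁻¹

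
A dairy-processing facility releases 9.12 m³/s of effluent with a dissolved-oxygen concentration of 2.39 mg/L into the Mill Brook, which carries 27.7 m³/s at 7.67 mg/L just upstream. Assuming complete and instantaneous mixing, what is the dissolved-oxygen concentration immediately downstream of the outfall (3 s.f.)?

Flow-weighted mixing: C = (Q_r C_r + Q_w C_w)/(Q_r + Q_w)
= (27.7×7.67 + 9.12×2.39)/(27.7 + 9.12) = 234.3/36.82 = 6.362 mg/L.

6.36 mg/L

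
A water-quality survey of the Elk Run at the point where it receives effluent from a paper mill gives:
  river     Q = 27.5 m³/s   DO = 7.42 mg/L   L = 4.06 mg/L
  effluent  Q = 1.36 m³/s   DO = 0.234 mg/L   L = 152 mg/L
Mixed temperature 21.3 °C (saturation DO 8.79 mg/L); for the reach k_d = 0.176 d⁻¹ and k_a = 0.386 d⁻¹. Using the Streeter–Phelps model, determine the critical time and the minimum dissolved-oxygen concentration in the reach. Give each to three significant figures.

t_c ≈ 2.77 d; minimum DO ≈ 5.70 mg/L

Mixed DO = (27.5×7.42 + 1.36×0.234)/(27.5+1.36) = 204.4/28.86 = 7.081 mg/L.
Mixed L₀ = (27.5×4.06 + 1.36×152)/(28.86) = 318.4/28.86 = 11.03 mg/L.
Initial deficit D₀ = C_s − DO₀ = 8.79 − 7.081 = 1.709 mg/L.
t_c = (1/0.2100) ln[(0.386/0.176)(1 − 1.709×0.2100/(0.176×11.03))] = 4.762 × ln(1.788) = 2.767 d.
D_c = (0.176/0.386) × 11.03 × e^(−0.176×2.767) = 0.4560 × 11.03 × 0.6145 = 3.091 mg/L.
Minimum DO = 8.79 − 3.091 = 5.699 mg/L.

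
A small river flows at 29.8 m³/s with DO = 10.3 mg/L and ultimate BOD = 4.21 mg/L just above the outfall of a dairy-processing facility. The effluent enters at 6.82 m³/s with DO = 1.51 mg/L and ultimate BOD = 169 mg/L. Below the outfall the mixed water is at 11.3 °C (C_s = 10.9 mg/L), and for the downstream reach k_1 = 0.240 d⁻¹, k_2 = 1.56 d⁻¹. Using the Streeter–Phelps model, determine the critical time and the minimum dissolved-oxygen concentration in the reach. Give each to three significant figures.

Mixed DO = (29.8×10.3 + 6.82×1.51)/(29.8+6.82) = 317.2/36.62 = 8.663 mg/L.
Mixed L₀ = (29.8×4.21 + 6.82×169)/(36.62) = 1278/36.62 = 34.90 mg/L.
Initial deficit D₀ = C_s − DO₀ = 10.9 − 8.663 = 2.237 mg/L.
t_c = (1/1.320) ln[(1.56/0.240)(1 − 2.237×1.320/(0.240×34.90))] = 0.7576 × ln(4.208) = 1.089 d.
D_c = (0.240/1.56) × 34.90 × e^(−0.240×1.089) = 0.1538 × 34.90 × 0.7701 = 4.135 mg/L.
Minimum DO = 10.9 − 4.135 = 6.765 mg/L.

t_c ≈ 1.09 d; minimum DO ≈ 6.77 mg/L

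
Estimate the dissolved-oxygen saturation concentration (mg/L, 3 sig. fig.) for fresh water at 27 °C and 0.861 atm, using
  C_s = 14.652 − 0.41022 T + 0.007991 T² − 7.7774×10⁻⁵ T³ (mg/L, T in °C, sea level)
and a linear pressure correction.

At sea level: C_s = 14.652 − 0.41022×27 + 0.007991×27² − 7.7774×10⁻⁵×27³ = 7.871 mg/L.
Pressure correction: C_s' = 7.871 × 0.861 = 6.777 mg/L.

C_s ≈ 6.78 mg/L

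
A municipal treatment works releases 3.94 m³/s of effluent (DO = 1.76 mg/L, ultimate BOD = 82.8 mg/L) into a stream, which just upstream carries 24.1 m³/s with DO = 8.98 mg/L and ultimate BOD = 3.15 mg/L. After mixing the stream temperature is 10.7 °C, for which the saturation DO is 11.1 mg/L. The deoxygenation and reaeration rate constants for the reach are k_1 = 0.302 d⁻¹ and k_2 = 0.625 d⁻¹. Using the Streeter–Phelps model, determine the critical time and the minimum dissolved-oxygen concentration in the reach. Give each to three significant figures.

t_c ≈ 1.43 d; minimum DO ≈ 6.60 mg/L

Mixed DO = (24.1×8.98 + 3.94×1.76)/(24.1+3.94) = 223.4/28.04 = 7.965 mg/L.
Mixed L₀ = (24.1×3.15 + 3.94×82.8)/(28.04) = 402.1/28.04 = 14.34 mg/L.
Initial deficit D₀ = C_s − DO₀ = 11.1 − 7.965 = 3.135 mg/L.
t_c = (1/0.3230) ln[(0.625/0.302)(1 − 3.135×0.3230/(0.302×14.34))] = 3.096 × ln(1.586) = 1.427 d.
D_c = (0.302/0.625) × 14.34 × e^(−0.302×1.427) = 0.4832 × 14.34 × 0.6498 = 4.503 mg/L.
Minimum DO = 11.1 − 4.503 = 6.597 mg/L.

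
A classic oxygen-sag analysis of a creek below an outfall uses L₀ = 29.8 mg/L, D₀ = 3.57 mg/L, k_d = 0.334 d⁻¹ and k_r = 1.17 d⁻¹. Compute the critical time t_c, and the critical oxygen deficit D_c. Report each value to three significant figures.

t_c ≈ 1.07 d; D_c ≈ 5.94 mg/L

With k_r/k_d = 3.503 and 1 − D₀(k_r−k_d)/(k_d L₀) = 0.7001,
t_c = ln(3.503 × 0.7001) / (1.17 − 0.334) = ln(2.453) / 0.8360 = 0.8971/0.8360 = 1.073 d.
L(t_c) = L₀ e^(−k_d t_c) = 29.8 × 0.6988 = 20.82 mg/L, and at the critical point k_r D_c = k_d L, so D_c = (0.334/1.17) × 20.82 = 5.944 mg/L.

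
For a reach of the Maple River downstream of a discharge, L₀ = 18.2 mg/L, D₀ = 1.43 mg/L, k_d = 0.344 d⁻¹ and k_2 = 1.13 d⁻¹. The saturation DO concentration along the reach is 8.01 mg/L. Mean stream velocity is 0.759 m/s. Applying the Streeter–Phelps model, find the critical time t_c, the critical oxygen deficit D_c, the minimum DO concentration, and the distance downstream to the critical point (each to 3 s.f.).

With k_2/k_d = 3.285 and 1 − D₀(k_2−k_d)/(k_d L₀) = 0.8205,
t_c = ln(3.285 × 0.8205) / (1.13 − 0.344) = ln(2.695) / 0.7860 = 0.9915/0.7860 = 1.261 d.
D_c = (k_d/k_2) L₀ e^(−k_d t_c) = (0.344/1.13) × 18.2 × e^(−0.344×1.261) = 0.3044 × 18.2 × 0.6480 = 3.590 mg/L.
Minimum DO = C_s − D_c = 8.01 − 3.590 = 4.420 mg/L.
x_c = v t_c = 0.759 m/s × 1.261 d × 86400 s/d = 82720 m ≈ 82.7 km.

t_c ≈ 1.26 d; D_c ≈ 3.59 mg/L; min DO ≈ 4.42 mg/L; x_c ≈ 82.7 km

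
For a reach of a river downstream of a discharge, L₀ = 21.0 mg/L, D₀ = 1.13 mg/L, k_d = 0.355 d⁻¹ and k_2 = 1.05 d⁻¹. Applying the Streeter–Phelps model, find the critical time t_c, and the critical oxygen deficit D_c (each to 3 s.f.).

With k_2/k_d = 2.958 and 1 − D₀(k_2−k_d)/(k_d L₀) = 0.8947,
t_c = ln(2.958 × 0.8947) / (1.05 − 0.355) = ln(2.646) / 0.6950 = 0.9731/0.6950 = 1.400 d.
D_c = (k_d/k_2) L₀ e^(−k_d t_c) = (0.355/1.05) × 21.0 × e^(−0.355×1.400) = 0.3381 × 21.0 × 0.6083 = 4.319 mg/L.

t_c ≈ 1.40 d; D_c ≈ 4.32 mg/L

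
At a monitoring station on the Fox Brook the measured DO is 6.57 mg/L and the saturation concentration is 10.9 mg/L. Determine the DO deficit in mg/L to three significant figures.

D = C_s − C = 10.9 − 6.57 = 4.33 mg/L.

D ≈ 4.33 mg/L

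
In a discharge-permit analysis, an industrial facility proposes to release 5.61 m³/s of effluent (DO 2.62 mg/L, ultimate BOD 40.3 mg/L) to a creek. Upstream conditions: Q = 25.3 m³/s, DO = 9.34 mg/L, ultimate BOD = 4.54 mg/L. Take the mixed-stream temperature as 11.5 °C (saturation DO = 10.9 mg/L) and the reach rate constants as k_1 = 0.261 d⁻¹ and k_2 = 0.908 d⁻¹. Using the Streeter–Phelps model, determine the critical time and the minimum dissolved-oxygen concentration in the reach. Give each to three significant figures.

Mixed DO = (25.3×9.34 + 5.61×2.62)/(25.3+5.61) = 251.0/30.91 = 8.120 mg/L.
Mixed L₀ = (25.3×4.54 + 5.61×40.3)/(30.91) = 340.9/30.91 = 11.03 mg/L.
Initial deficit D₀ = C_s − DO₀ = 10.9 − 8.120 = 2.780 mg/L.
t_c = (1/0.6470) ln[(0.908/0.261)(1 − 2.780×0.6470/(0.261×11.03))] = 1.546 × ln(1.306) = 0.4122 d.
D_c = (0.261/0.908) × 11.03 × e^(−0.261×0.4122) = 0.2874 × 11.03 × 0.8980 = 2.847 mg/L.
Minimum DO = 10.9 − 2.847 = 8.053 mg/L.

t_c ≈ 0.412 d; minimum DO ≈ 8.05 mg/L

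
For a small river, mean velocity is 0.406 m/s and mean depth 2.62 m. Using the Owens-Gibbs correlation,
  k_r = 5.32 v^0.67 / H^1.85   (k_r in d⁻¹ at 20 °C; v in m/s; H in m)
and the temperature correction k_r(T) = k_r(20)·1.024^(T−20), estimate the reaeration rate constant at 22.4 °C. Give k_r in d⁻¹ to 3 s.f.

k_r ≈ 0.518 d⁻¹

k_r(20) = 5.32 × 0.406^0.67 / 2.62^1.85 = 5.32 × 0.5467 / 5.941 = 0.4895 d⁻¹.
k_r(22.4) = 0.4895 × 1.024^(22.4−20) = 0.4895 × 1.059 = 0.5182 d⁻¹.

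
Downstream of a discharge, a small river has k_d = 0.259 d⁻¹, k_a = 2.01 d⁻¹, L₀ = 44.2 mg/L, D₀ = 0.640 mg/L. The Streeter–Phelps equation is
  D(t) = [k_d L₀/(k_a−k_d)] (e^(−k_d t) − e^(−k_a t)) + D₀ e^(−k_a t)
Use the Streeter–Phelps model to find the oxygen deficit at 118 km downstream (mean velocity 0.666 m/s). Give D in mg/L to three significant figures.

Travel time t = x/v = 118 km / (0.666 m/s) = 118000 m / 0.666 m/s = 177200 s = 2.051 d.
k_d L₀/(k_a−k_d) = 0.259×44.2/(2.01−0.259) = 11.45/1.751 = 6.538 mg/L.
e^(−k_d t) = e^(−0.259×2.051) = 0.5879; e^(−k_a t) = e^(−2.01×2.051) = 0.01621.
D = 6.538 × (0.5879 − 0.01621) + 0.640 × 0.01621 = 3.738 + 0.01038 = 3.748 mg/L.

D ≈ 3.75 mg/L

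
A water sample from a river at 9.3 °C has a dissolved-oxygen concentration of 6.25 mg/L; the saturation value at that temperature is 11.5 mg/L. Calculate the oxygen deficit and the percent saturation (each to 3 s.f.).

D ≈ 5.25 mg/L; 54.3 % saturation

D = C_s − C = 11.5 − 6.25 = 5.25 mg/L.
% saturation = 6.25/11.5 × 100 = 54.3 %.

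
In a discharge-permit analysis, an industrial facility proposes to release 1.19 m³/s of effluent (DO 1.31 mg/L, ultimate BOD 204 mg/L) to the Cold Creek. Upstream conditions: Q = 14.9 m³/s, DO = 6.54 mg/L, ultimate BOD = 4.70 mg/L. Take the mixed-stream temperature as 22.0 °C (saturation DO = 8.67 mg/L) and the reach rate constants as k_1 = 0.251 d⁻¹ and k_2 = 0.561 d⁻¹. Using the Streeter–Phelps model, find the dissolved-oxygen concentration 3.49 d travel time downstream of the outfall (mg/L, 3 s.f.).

DO ≈ 3.98 mg/L

Mixed DO = (14.9×6.54 + 1.19×1.31)/(14.9+1.19) = 99.00/16.09 = 6.153 mg/L.
Mixed L₀ = (14.9×4.70 + 1.19×204)/(16.09) = 312.8/16.09 = 19.44 mg/L.
Initial deficit D₀ = C_s − DO₀ = 8.67 − 6.153 = 2.517 mg/L.
D(3.49) = [0.251×19.44/(0.561−0.251)](e^(−0.251×3.49) − e^(−0.561×3.49)) + 2.517 e^(−0.561×3.49)
= 15.74 × (0.4164 − 0.1412) + 2.517 × 0.1412 = 4.688 mg/L.
DO = 8.67 − 4.688 = 3.982 mg/L.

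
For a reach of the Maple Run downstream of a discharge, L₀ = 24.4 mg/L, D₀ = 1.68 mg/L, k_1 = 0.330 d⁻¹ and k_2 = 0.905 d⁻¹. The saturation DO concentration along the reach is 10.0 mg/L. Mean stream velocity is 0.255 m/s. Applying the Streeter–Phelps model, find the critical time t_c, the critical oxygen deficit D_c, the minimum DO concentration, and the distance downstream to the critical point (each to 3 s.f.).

t_c = [1/(k_2−k_1)] ln[(k_2/k_1)(1 − D₀(k_2−k_1)/(k_1 L₀))]
= [1/(0.905−0.330)] ln[(0.905/0.330)(1 − 1.68×0.5750/(0.330×24.4))]
= (1/0.5750) ln[2.742 × 0.8800] = 1.739 × ln(2.413) = 1.739 × 0.8810 = 1.532 d.
L(t_c) = L₀ e^(−k_1 t_c) = 24.4 × 0.6031 = 14.72 mg/L, and at the critical point k_2 D_c = k_1 L, so D_c = (0.330/0.905) × 14.72 = 5.366 mg/L.
Minimum DO = C_s − D_c = 10.0 − 5.366 = 4.634 mg/L.
x_c = v t_c = 0.255 m/s × 1.532 d × 86400 s/d = 33760 m ≈ 33.8 km.

t_c ≈ 1.53 d; D_c ≈ 5.37 mg/L; min DO ≈ 4.63 mg/L; x_c ≈ 33.8 km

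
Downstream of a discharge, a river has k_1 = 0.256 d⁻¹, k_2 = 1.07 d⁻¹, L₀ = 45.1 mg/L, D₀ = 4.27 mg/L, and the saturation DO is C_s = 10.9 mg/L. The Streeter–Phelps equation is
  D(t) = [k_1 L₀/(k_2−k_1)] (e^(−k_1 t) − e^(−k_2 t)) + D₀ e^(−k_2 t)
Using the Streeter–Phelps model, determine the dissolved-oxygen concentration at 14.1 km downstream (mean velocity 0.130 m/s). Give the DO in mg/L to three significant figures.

DO ≈ 3.20 mg/L

Travel time t = x/v = 14.1 km / (0.130 m/s) = 14100 m / 0.130 m/s = 108500 s = 1.255 d.
k_1 L₀/(k_2−k_1) = 0.256×45.1/(1.07−0.256) = 11.55/0.8140 = 14.18 mg/L.
e^(−k_1 t) = e^(−0.256×1.255) = 0.7252; e^(−k_2 t) = e^(−1.07×1.255) = 0.2610.
D = 14.18 × (0.7252 − 0.2610) + 4.27 × 0.2610 = 6.583 + 1.114 = 7.698 mg/L.
DO = C_s − D = 10.9 − 7.698 = 3.202 mg/L.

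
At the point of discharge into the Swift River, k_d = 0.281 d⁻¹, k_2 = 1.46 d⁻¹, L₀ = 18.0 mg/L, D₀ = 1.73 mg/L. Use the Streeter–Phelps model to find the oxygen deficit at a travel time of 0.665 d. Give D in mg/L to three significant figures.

D ≈ 2.59 mg/L

k_d L₀/(k_2−k_d) = 0.281×18.0/(1.46−0.281) = 5.058/1.179 = 4.290 mg/L.
e^(−k_d t) = e^(−0.281×0.6650) = 0.8296; e^(−k_2 t) = e^(−1.46×0.6650) = 0.3787.
D = 4.290 × (0.8296 − 0.3787) + 1.73 × 0.3787 = 1.934 + 0.6552 = 2.589 mg/L.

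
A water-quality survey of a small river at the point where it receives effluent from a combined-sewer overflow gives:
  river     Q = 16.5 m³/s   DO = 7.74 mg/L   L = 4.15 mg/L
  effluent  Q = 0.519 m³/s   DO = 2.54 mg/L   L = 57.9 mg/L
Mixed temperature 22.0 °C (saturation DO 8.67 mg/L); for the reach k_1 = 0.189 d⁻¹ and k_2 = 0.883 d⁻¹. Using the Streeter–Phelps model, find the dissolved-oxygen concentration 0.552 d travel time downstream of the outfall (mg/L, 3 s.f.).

DO ≈ 7.55 mg/L

Mixed DO = (16.5×7.74 + 0.519×2.54)/(16.5+0.519) = 129.0/17.02 = 7.581 mg/L.
Mixed L₀ = (16.5×4.15 + 0.519×57.9)/(17.02) = 98.53/17.02 = 5.789 mg/L.
Initial deficit D₀ = C_s − DO₀ = 8.67 − 7.581 = 1.089 mg/L.
D(0.552) = [0.189×5.789/(0.883−0.189)](e^(−0.189×0.552) − e^(−0.883×0.552)) + 1.089 e^(−0.883×0.552)
= 1.577 × (0.9009 − 0.6142) + 1.089 × 0.6142 = 1.121 mg/L.
DO = 8.67 − 1.121 = 7.549 mg/L.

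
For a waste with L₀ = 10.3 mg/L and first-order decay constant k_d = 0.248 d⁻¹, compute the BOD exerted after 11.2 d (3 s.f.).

y_t = L₀(1 − e^(−k_d t)) = 10.3 × (1 − e^(−0.248×11.2))
= 10.3 × (1 − 0.06219) = 10.3 × 0.9378 = 9.659 mg/L.

y ≈ 9.66 mg/L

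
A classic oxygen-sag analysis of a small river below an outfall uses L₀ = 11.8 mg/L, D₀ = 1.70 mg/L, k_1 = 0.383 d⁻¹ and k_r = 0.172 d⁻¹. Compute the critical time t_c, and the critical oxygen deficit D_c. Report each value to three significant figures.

t_c ≈ 3.43 d; D_c ≈ 7.06 mg/L

With k_r/k_1 = 0.4491 and 1 − D₀(k_r−k_1)/(k_1 L₀) = 1.079,
t_c = ln(0.4491 × 1.079) / (0.172 − 0.383) = ln(0.4847) / -0.2110 = -0.7242/-0.2110 = 3.432 d.
L(t_c) = L₀ e^(−k_1 t_c) = 11.8 × 0.2686 = 3.170 mg/L, and at the critical point k_r D_c = k_1 L, so D_c = (0.383/0.172) × 3.170 = 7.058 mg/L.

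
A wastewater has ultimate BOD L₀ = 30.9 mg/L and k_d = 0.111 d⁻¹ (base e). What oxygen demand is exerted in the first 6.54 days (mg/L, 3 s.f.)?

y ≈ 15.9 mg/L

y_t = L₀(1 − e^(−k_d t)) = 30.9 × (1 − e^(−0.111×6.54))
= 30.9 × (1 − 0.4839) = 30.9 × 0.5161 = 15.95 mg/L.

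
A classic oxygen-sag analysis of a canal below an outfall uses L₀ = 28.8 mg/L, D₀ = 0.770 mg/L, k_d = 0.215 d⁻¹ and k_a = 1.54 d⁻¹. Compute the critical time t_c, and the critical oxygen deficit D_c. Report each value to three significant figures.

At the critical point dD/dt = 0, so k_d L₀ e^(−k_d t) = k_a D. Substituting D(t) from the Streeter–Phelps equation and solving for t gives
t_c = ln[(k_a/k_d)(1 − D₀(k_a−k_d)/(k_d L₀))] / (k_a−k_d).
Here k_a−k_d = 1.325 d⁻¹ and 1 − D₀(k_a−k_d)/(k_d L₀) = 1 − 0.770×1.325/(0.215×28.8) = 0.8352, so
t_c = ln(7.163 × 0.8352) / 1.325 = 1.789 / 1.325 = 1.350 d.
L(t_c) = L₀ e^(−k_d t_c) = 28.8 × 0.7481 = 21.54 mg/L, and at the critical point k_a D_c = k_d L, so D_c = (0.215/1.54) × 21.54 = 3.008 mg/L.

t_c ≈ 1.35 d; D_c ≈ 3.01 mg/L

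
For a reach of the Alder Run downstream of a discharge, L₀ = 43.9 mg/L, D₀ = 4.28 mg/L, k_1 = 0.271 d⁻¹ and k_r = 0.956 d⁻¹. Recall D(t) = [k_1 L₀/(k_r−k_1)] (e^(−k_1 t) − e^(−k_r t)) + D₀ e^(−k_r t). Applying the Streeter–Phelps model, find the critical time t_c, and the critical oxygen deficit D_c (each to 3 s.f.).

At the critical point dD/dt = 0, so k_1 L₀ e^(−k_1 t) = k_r D. Substituting D(t) from the Streeter–Phelps equation and solving for t gives
t_c = ln[(k_r/k_1)(1 − D₀(k_r−k_1)/(k_1 L₀))] / (k_r−k_1).
Here k_r−k_1 = 0.6850 d⁻¹ and 1 − D₀(k_r−k_1)/(k_1 L₀) = 1 − 4.28×0.6850/(0.271×43.9) = 0.7536, so
t_c = ln(3.528 × 0.7536) / 0.6850 = 0.9777 / 0.6850 = 1.427 d.
D_c = (k_1/k_r) L₀ e^(−k_1 t_c) = (0.271/0.956) × 43.9 × e^(−0.271×1.427) = 0.2835 × 43.9 × 0.6792 = 8.453 mg/L.

t_c ≈ 1.43 d; D_c ≈ 8.45 mg/L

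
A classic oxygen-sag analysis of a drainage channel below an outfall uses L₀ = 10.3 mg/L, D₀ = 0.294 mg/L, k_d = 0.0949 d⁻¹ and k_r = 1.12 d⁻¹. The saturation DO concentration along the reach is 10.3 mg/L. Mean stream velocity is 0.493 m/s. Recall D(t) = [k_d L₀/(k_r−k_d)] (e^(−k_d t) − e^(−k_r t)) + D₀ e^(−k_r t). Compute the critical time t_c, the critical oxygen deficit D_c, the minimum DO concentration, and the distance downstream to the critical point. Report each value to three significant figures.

t_c = [1/(k_r−k_d)] ln[(k_r/k_d)(1 − D₀(k_r−k_d)/(k_d L₀))]
= [1/(1.12−0.0949)] ln[(1.12/0.0949)(1 − 0.294×1.025/(0.0949×10.3))]
= (1/1.025) ln[11.80 × 0.6917] = 0.9755 × ln(8.163) = 0.9755 × 2.100 = 2.048 d.
D_c = (k_d/k_r) L₀ e^(−k_d t_c) = (0.0949/1.12) × 10.3 × e^(−0.0949×2.048) = 0.08473 × 10.3 × 0.8233 = 0.7186 mg/L.
Minimum DO = C_s − D_c = 10.3 − 0.7186 = 9.581 mg/L.
x_c = v t_c = 0.493 m/s × 2.048 d × 86400 s/d = 87240 m ≈ 87.2 km.

t_c ≈ 2.05 d; D_c ≈ 0.719 mg/L; min DO ≈ 9.58 mg/L; x_c ≈ 87.2 km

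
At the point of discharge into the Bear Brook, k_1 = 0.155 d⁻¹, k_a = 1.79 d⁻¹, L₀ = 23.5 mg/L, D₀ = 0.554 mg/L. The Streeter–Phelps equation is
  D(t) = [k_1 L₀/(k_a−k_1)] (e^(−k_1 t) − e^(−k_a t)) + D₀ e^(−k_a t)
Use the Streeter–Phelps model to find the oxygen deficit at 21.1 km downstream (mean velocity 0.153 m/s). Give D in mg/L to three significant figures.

D ≈ 1.64 mg/L

Travel time t = x/v = 21.1 km / (0.153 m/s) = 21100 m / 0.153 m/s = 137900 s = 1.596 d.
k_1 L₀/(k_a−k_1) = 0.155×23.5/(1.79−0.155) = 3.643/1.635 = 2.228 mg/L.
e^(−k_1 t) = e^(−0.155×1.596) = 0.7808; e^(−k_a t) = e^(−1.79×1.596) = 0.05743.
D = 2.228 × (0.7808 − 0.05743) + 0.554 × 0.05743 = 1.612 + 0.03182 = 1.643 mg/L.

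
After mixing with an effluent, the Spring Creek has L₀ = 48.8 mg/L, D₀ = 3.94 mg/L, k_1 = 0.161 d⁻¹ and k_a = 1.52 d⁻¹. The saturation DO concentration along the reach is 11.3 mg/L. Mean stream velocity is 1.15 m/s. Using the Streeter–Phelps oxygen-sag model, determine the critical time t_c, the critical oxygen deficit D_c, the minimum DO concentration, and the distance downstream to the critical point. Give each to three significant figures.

With k_a/k_1 = 9.441 and 1 − D₀(k_a−k_1)/(k_1 L₀) = 0.3185,
t_c = ln(9.441 × 0.3185) / (1.52 − 0.161) = ln(3.007) / 1.359 = 1.101/1.359 = 0.8101 d.
D_c = (k_1/k_a) L₀ e^(−k_1 t_c) = (0.161/1.52) × 48.8 × e^(−0.161×0.8101) = 0.1059 × 48.8 × 0.8777 = 4.537 mg/L.
Minimum DO = C_s − D_c = 11.3 − 4.537 = 6.763 mg/L.
x_c = v t_c = 1.15 m/s × 0.8101 d × 86400 s/d = 80490 m ≈ 80.5 km.

t_c ≈ 0.810 d; D_c ≈ 4.54 mg/L; min DO ≈ 6.76 mg/L; x_c ≈ 80.5 km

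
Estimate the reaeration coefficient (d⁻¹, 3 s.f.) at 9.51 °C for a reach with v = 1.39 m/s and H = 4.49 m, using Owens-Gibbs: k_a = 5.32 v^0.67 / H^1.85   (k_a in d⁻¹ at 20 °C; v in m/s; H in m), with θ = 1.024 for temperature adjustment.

k_a(20) = 5.32 × 1.39^0.67 / 4.49^1.85 = 5.32 × 1.247 / 16.09 = 0.4122 d⁻¹.
k_a(9.51) = 0.4122 × 1.024^(9.51−20) = 0.4122 × 0.7797 = 0.3214 d⁻¹.

k_a ≈ 0.321 d⁻¹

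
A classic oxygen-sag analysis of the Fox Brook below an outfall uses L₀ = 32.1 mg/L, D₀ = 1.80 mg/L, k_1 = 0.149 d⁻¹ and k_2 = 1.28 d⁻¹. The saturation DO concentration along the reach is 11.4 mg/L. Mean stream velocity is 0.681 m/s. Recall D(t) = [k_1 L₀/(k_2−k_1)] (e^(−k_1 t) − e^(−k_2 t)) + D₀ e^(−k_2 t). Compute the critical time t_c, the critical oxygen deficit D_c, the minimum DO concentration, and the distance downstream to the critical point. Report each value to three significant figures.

With k_2/k_1 = 8.591 and 1 − D₀(k_2−k_1)/(k_1 L₀) = 0.5744,
t_c = ln(8.591 × 0.5744) / (1.28 − 0.149) = ln(4.934) / 1.131 = 1.596/1.131 = 1.411 d.
D_c = (k_1/k_2) L₀ e^(−k_1 t_c) = (0.149/1.28) × 32.1 × e^(−0.149×1.411) = 0.1164 × 32.1 × 0.8104 = 3.028 mg/L.
Minimum DO = C_s − D_c = 11.4 − 3.028 = 8.372 mg/L.
x_c = v t_c = 0.681 m/s × 1.411 d × 86400 s/d = 83040 m ≈ 83.0 km.

t_c ≈ 1.41 d; D_c ≈ 3.03 mg/L; min DO ≈ 8.37 mg/L; x_c ≈ 83.0 km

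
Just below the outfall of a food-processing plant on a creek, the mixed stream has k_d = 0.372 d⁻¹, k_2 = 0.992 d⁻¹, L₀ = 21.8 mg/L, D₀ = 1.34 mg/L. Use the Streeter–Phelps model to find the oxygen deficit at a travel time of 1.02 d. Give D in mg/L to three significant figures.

k_d L₀/(k_2−k_d) = 0.372×21.8/(0.992−0.372) = 8.110/0.6200 = 13.08 mg/L.
e^(−k_d t) = e^(−0.372×1.020) = 0.6842; e^(−k_2 t) = e^(−0.992×1.020) = 0.3635.
D = 13.08 × (0.6842 − 0.3635) + 1.34 × 0.3635 = 4.195 + 0.4872 = 4.682 mg/L.

D ≈ 4.68 mg/L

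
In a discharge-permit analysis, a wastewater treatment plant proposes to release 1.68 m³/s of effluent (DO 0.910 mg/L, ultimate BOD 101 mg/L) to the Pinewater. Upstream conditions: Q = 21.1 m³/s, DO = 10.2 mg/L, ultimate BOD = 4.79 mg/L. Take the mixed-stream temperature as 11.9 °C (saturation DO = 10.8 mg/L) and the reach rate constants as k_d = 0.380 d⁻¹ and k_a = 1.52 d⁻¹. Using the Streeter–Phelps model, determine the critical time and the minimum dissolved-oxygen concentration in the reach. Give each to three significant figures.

t_c ≈ 0.872 d; minimum DO ≈ 8.67 mg/L

Mixed DO = (21.1×10.2 + 1.68×0.910)/(21.1+1.68) = 216.7/22.78 = 9.515 mg/L.
Mixed L₀ = (21.1×4.79 + 1.68×101)/(22.78) = 270.7/22.78 = 11.89 mg/L.
Initial deficit D₀ = C_s − DO₀ = 10.8 − 9.515 = 1.285 mg/L.
t_c = (1/1.140) ln[(1.52/0.380)(1 − 1.285×1.140/(0.380×11.89))] = 0.8772 × ln(2.702) = 0.8721 d.
D_c = (0.380/1.52) × 11.89 × e^(−0.380×0.8721) = 0.2500 × 11.89 × 0.7179 = 2.133 mg/L.
Minimum DO = 10.8 − 2.133 = 8.667 mg/L.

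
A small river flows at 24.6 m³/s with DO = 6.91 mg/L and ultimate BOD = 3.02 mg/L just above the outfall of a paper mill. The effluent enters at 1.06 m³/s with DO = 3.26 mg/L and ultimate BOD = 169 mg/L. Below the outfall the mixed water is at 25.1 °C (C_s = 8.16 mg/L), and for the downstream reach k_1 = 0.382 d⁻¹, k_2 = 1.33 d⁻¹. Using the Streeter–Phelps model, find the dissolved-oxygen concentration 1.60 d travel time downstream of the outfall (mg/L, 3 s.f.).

DO ≈ 6.31 mg/L

Mixed DO = (24.6×6.91 + 1.06×3.26)/(24.6+1.06) = 173.4/25.66 = 6.759 mg/L.
Mixed L₀ = (24.6×3.02 + 1.06×169)/(25.66) = 253.4/25.66 = 9.877 mg/L.
Initial deficit D₀ = C_s − DO₀ = 8.16 − 6.759 = 1.401 mg/L.
D(1.60) = [0.382×9.877/(1.33−0.382)](e^(−0.382×1.60) − e^(−1.33×1.60)) + 1.401 e^(−1.33×1.60)
= 3.980 × (0.5427 − 0.1191) + 1.401 × 0.1191 = 1.853 mg/L.
DO = 8.16 − 1.853 = 6.307 mg/L.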